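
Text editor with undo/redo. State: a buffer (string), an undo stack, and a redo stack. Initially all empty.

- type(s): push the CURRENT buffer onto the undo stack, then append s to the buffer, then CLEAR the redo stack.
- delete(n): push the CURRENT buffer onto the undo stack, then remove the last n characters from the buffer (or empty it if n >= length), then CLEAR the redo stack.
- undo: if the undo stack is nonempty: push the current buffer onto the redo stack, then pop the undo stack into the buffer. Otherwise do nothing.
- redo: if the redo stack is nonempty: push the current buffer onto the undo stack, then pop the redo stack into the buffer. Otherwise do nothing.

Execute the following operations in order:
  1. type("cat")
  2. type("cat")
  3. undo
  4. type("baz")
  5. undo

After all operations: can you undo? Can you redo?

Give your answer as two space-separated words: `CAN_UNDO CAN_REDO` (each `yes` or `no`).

Answer: yes yes

Derivation:
After op 1 (type): buf='cat' undo_depth=1 redo_depth=0
After op 2 (type): buf='catcat' undo_depth=2 redo_depth=0
After op 3 (undo): buf='cat' undo_depth=1 redo_depth=1
After op 4 (type): buf='catbaz' undo_depth=2 redo_depth=0
After op 5 (undo): buf='cat' undo_depth=1 redo_depth=1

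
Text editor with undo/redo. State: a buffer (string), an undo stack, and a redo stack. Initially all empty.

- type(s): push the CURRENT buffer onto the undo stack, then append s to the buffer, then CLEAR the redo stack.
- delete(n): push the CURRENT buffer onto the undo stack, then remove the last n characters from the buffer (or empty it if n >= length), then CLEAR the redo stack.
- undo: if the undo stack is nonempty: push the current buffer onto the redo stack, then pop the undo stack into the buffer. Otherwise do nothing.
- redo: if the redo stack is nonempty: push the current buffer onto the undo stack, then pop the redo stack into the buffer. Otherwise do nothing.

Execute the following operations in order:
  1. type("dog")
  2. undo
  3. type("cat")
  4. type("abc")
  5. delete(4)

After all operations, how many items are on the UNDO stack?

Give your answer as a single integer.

After op 1 (type): buf='dog' undo_depth=1 redo_depth=0
After op 2 (undo): buf='(empty)' undo_depth=0 redo_depth=1
After op 3 (type): buf='cat' undo_depth=1 redo_depth=0
After op 4 (type): buf='catabc' undo_depth=2 redo_depth=0
After op 5 (delete): buf='ca' undo_depth=3 redo_depth=0

Answer: 3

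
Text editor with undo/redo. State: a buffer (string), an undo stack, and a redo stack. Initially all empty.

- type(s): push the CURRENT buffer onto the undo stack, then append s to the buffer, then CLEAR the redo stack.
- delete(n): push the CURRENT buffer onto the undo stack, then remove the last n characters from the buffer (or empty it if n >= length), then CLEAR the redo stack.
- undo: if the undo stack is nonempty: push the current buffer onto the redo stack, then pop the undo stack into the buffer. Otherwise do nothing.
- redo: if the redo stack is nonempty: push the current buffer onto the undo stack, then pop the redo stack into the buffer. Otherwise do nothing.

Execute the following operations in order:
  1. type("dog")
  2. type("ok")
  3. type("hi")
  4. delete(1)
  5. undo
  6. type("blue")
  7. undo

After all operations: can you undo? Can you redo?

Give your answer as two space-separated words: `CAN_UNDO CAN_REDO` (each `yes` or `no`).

After op 1 (type): buf='dog' undo_depth=1 redo_depth=0
After op 2 (type): buf='dogok' undo_depth=2 redo_depth=0
After op 3 (type): buf='dogokhi' undo_depth=3 redo_depth=0
After op 4 (delete): buf='dogokh' undo_depth=4 redo_depth=0
After op 5 (undo): buf='dogokhi' undo_depth=3 redo_depth=1
After op 6 (type): buf='dogokhiblue' undo_depth=4 redo_depth=0
After op 7 (undo): buf='dogokhi' undo_depth=3 redo_depth=1

Answer: yes yes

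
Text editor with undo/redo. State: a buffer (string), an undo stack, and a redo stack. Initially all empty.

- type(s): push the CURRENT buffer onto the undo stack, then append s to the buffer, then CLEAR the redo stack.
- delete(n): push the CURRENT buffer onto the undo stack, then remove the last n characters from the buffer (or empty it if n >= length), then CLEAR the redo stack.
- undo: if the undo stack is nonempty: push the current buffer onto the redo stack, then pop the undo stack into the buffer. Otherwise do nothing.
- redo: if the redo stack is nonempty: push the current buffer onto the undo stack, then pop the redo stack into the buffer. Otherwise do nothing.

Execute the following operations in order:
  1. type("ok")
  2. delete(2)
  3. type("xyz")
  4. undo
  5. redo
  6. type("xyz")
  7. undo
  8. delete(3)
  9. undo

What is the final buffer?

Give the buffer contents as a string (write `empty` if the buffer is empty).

After op 1 (type): buf='ok' undo_depth=1 redo_depth=0
After op 2 (delete): buf='(empty)' undo_depth=2 redo_depth=0
After op 3 (type): buf='xyz' undo_depth=3 redo_depth=0
After op 4 (undo): buf='(empty)' undo_depth=2 redo_depth=1
After op 5 (redo): buf='xyz' undo_depth=3 redo_depth=0
After op 6 (type): buf='xyzxyz' undo_depth=4 redo_depth=0
After op 7 (undo): buf='xyz' undo_depth=3 redo_depth=1
After op 8 (delete): buf='(empty)' undo_depth=4 redo_depth=0
After op 9 (undo): buf='xyz' undo_depth=3 redo_depth=1

Answer: xyz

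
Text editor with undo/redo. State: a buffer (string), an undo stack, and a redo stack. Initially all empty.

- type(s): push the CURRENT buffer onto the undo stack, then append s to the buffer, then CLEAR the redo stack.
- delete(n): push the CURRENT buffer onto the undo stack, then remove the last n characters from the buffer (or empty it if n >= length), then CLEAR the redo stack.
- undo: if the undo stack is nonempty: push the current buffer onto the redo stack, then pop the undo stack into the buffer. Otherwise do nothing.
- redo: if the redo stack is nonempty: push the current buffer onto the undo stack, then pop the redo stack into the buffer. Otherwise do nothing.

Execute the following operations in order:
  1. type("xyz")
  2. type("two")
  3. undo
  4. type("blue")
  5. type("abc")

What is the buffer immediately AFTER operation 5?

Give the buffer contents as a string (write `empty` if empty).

After op 1 (type): buf='xyz' undo_depth=1 redo_depth=0
After op 2 (type): buf='xyztwo' undo_depth=2 redo_depth=0
After op 3 (undo): buf='xyz' undo_depth=1 redo_depth=1
After op 4 (type): buf='xyzblue' undo_depth=2 redo_depth=0
After op 5 (type): buf='xyzblueabc' undo_depth=3 redo_depth=0

Answer: xyzblueabc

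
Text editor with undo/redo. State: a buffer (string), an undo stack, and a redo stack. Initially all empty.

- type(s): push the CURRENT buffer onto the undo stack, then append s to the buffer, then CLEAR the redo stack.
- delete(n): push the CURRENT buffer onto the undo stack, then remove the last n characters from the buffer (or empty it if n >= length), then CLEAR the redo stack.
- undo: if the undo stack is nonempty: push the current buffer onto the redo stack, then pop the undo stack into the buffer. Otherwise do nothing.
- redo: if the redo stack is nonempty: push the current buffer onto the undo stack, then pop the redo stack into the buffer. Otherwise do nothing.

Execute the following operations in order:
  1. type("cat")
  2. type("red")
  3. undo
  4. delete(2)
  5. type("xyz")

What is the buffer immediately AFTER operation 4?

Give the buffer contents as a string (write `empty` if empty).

After op 1 (type): buf='cat' undo_depth=1 redo_depth=0
After op 2 (type): buf='catred' undo_depth=2 redo_depth=0
After op 3 (undo): buf='cat' undo_depth=1 redo_depth=1
After op 4 (delete): buf='c' undo_depth=2 redo_depth=0

Answer: c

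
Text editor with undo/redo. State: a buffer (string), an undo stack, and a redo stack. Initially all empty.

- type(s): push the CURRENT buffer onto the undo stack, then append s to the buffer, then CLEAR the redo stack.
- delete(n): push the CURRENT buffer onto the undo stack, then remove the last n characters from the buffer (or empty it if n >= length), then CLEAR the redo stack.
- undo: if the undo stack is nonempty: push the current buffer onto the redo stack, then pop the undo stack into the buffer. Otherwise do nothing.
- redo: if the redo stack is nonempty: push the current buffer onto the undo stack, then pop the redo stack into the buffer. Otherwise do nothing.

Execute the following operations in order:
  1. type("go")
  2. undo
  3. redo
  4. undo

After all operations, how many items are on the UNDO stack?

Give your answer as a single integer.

After op 1 (type): buf='go' undo_depth=1 redo_depth=0
After op 2 (undo): buf='(empty)' undo_depth=0 redo_depth=1
After op 3 (redo): buf='go' undo_depth=1 redo_depth=0
After op 4 (undo): buf='(empty)' undo_depth=0 redo_depth=1

Answer: 0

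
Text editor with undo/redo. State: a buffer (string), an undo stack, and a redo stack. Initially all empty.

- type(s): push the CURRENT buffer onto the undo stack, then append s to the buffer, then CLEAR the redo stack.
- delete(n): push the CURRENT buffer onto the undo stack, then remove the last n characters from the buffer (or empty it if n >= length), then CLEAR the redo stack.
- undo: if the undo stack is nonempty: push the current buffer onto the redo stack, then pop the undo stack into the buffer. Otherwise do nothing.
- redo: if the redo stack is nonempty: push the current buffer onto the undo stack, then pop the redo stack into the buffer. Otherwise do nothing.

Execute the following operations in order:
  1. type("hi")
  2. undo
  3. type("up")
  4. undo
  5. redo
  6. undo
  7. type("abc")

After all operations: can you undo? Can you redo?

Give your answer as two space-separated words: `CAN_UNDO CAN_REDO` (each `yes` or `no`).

Answer: yes no

Derivation:
After op 1 (type): buf='hi' undo_depth=1 redo_depth=0
After op 2 (undo): buf='(empty)' undo_depth=0 redo_depth=1
After op 3 (type): buf='up' undo_depth=1 redo_depth=0
After op 4 (undo): buf='(empty)' undo_depth=0 redo_depth=1
After op 5 (redo): buf='up' undo_depth=1 redo_depth=0
After op 6 (undo): buf='(empty)' undo_depth=0 redo_depth=1
After op 7 (type): buf='abc' undo_depth=1 redo_depth=0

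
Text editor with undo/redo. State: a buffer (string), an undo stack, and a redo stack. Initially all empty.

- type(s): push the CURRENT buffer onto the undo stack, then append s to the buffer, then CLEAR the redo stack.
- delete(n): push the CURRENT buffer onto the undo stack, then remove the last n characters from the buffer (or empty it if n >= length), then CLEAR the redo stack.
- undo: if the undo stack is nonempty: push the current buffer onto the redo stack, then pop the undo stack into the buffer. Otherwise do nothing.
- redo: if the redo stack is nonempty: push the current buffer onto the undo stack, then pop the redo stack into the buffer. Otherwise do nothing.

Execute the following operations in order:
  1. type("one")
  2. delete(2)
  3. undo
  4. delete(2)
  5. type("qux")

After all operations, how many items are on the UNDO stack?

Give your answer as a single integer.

Answer: 3

Derivation:
After op 1 (type): buf='one' undo_depth=1 redo_depth=0
After op 2 (delete): buf='o' undo_depth=2 redo_depth=0
After op 3 (undo): buf='one' undo_depth=1 redo_depth=1
After op 4 (delete): buf='o' undo_depth=2 redo_depth=0
After op 5 (type): buf='oqux' undo_depth=3 redo_depth=0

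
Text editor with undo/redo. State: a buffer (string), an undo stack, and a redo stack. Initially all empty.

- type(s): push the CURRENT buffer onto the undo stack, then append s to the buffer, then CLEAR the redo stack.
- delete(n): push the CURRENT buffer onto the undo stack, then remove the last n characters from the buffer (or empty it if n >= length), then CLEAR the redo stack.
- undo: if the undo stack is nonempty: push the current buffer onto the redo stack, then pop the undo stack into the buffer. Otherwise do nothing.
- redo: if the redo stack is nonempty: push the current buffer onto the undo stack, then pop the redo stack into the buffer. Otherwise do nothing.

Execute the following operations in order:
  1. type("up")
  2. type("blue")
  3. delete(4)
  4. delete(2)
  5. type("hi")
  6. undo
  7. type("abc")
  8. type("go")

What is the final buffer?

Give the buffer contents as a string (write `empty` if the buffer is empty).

After op 1 (type): buf='up' undo_depth=1 redo_depth=0
After op 2 (type): buf='upblue' undo_depth=2 redo_depth=0
After op 3 (delete): buf='up' undo_depth=3 redo_depth=0
After op 4 (delete): buf='(empty)' undo_depth=4 redo_depth=0
After op 5 (type): buf='hi' undo_depth=5 redo_depth=0
After op 6 (undo): buf='(empty)' undo_depth=4 redo_depth=1
After op 7 (type): buf='abc' undo_depth=5 redo_depth=0
After op 8 (type): buf='abcgo' undo_depth=6 redo_depth=0

Answer: abcgo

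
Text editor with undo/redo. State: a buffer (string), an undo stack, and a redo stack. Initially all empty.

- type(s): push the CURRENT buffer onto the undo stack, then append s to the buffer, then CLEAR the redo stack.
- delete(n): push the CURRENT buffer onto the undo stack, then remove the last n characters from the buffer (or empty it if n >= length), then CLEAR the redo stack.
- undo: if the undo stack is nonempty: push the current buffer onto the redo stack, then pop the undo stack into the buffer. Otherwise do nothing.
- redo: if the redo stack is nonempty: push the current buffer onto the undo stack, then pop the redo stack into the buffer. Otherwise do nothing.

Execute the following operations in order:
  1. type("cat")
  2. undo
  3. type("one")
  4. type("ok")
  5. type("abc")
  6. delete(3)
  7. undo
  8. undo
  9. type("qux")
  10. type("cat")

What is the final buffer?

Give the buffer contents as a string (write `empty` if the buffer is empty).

Answer: oneokquxcat

Derivation:
After op 1 (type): buf='cat' undo_depth=1 redo_depth=0
After op 2 (undo): buf='(empty)' undo_depth=0 redo_depth=1
After op 3 (type): buf='one' undo_depth=1 redo_depth=0
After op 4 (type): buf='oneok' undo_depth=2 redo_depth=0
After op 5 (type): buf='oneokabc' undo_depth=3 redo_depth=0
After op 6 (delete): buf='oneok' undo_depth=4 redo_depth=0
After op 7 (undo): buf='oneokabc' undo_depth=3 redo_depth=1
After op 8 (undo): buf='oneok' undo_depth=2 redo_depth=2
After op 9 (type): buf='oneokqux' undo_depth=3 redo_depth=0
After op 10 (type): buf='oneokquxcat' undo_depth=4 redo_depth=0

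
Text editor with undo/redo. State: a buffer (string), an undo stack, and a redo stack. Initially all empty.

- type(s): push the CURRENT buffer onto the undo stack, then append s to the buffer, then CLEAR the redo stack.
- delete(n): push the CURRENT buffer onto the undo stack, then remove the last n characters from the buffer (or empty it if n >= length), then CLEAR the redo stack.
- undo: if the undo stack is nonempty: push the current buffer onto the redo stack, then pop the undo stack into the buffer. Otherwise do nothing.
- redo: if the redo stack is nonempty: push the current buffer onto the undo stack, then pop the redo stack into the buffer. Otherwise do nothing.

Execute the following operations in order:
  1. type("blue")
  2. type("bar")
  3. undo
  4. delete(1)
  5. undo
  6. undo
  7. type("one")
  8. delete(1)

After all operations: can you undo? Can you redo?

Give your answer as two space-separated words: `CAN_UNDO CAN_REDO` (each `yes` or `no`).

After op 1 (type): buf='blue' undo_depth=1 redo_depth=0
After op 2 (type): buf='bluebar' undo_depth=2 redo_depth=0
After op 3 (undo): buf='blue' undo_depth=1 redo_depth=1
After op 4 (delete): buf='blu' undo_depth=2 redo_depth=0
After op 5 (undo): buf='blue' undo_depth=1 redo_depth=1
After op 6 (undo): buf='(empty)' undo_depth=0 redo_depth=2
After op 7 (type): buf='one' undo_depth=1 redo_depth=0
After op 8 (delete): buf='on' undo_depth=2 redo_depth=0

Answer: yes no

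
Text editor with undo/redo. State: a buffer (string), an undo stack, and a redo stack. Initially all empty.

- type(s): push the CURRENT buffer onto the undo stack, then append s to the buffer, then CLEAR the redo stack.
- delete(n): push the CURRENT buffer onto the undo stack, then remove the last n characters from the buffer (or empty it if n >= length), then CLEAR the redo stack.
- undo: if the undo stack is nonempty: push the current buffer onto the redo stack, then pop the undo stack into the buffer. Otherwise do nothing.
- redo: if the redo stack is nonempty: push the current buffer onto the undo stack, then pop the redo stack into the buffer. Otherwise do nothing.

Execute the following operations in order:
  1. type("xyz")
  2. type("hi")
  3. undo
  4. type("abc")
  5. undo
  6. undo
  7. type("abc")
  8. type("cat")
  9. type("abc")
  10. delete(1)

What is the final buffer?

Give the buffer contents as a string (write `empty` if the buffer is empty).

Answer: abccatab

Derivation:
After op 1 (type): buf='xyz' undo_depth=1 redo_depth=0
After op 2 (type): buf='xyzhi' undo_depth=2 redo_depth=0
After op 3 (undo): buf='xyz' undo_depth=1 redo_depth=1
After op 4 (type): buf='xyzabc' undo_depth=2 redo_depth=0
After op 5 (undo): buf='xyz' undo_depth=1 redo_depth=1
After op 6 (undo): buf='(empty)' undo_depth=0 redo_depth=2
After op 7 (type): buf='abc' undo_depth=1 redo_depth=0
After op 8 (type): buf='abccat' undo_depth=2 redo_depth=0
After op 9 (type): buf='abccatabc' undo_depth=3 redo_depth=0
After op 10 (delete): buf='abccatab' undo_depth=4 redo_depth=0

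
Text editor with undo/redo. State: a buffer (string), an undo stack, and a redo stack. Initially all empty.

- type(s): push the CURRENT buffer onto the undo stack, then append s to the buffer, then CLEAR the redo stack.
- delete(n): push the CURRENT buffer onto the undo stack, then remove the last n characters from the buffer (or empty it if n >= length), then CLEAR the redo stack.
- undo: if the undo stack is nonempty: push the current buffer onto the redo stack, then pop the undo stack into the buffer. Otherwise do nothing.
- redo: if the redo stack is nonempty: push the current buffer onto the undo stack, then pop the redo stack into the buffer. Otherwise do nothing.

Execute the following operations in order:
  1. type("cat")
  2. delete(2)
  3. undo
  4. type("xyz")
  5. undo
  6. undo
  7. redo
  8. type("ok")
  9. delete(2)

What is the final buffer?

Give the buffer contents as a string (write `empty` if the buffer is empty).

After op 1 (type): buf='cat' undo_depth=1 redo_depth=0
After op 2 (delete): buf='c' undo_depth=2 redo_depth=0
After op 3 (undo): buf='cat' undo_depth=1 redo_depth=1
After op 4 (type): buf='catxyz' undo_depth=2 redo_depth=0
After op 5 (undo): buf='cat' undo_depth=1 redo_depth=1
After op 6 (undo): buf='(empty)' undo_depth=0 redo_depth=2
After op 7 (redo): buf='cat' undo_depth=1 redo_depth=1
After op 8 (type): buf='catok' undo_depth=2 redo_depth=0
After op 9 (delete): buf='cat' undo_depth=3 redo_depth=0

Answer: cat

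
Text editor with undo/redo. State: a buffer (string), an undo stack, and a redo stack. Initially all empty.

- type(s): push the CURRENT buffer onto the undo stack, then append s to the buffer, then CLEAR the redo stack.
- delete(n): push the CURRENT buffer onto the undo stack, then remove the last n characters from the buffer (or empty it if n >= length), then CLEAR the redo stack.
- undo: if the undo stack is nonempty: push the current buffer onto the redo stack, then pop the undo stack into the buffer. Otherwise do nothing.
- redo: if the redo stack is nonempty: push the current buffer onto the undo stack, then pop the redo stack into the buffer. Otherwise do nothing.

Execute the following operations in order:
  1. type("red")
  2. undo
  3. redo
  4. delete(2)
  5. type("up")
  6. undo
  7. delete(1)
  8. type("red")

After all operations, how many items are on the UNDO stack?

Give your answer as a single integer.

After op 1 (type): buf='red' undo_depth=1 redo_depth=0
After op 2 (undo): buf='(empty)' undo_depth=0 redo_depth=1
After op 3 (redo): buf='red' undo_depth=1 redo_depth=0
After op 4 (delete): buf='r' undo_depth=2 redo_depth=0
After op 5 (type): buf='rup' undo_depth=3 redo_depth=0
After op 6 (undo): buf='r' undo_depth=2 redo_depth=1
After op 7 (delete): buf='(empty)' undo_depth=3 redo_depth=0
After op 8 (type): buf='red' undo_depth=4 redo_depth=0

Answer: 4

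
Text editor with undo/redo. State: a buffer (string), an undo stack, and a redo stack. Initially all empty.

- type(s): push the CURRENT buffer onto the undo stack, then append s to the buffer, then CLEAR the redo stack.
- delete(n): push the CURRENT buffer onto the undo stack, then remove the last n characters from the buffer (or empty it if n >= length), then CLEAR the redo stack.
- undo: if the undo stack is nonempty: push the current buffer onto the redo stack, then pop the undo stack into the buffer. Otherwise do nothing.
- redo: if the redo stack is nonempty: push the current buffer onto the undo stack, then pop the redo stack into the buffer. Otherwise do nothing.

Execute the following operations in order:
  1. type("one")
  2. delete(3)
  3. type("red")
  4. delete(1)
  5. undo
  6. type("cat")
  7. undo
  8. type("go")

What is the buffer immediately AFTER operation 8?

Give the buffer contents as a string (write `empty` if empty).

After op 1 (type): buf='one' undo_depth=1 redo_depth=0
After op 2 (delete): buf='(empty)' undo_depth=2 redo_depth=0
After op 3 (type): buf='red' undo_depth=3 redo_depth=0
After op 4 (delete): buf='re' undo_depth=4 redo_depth=0
After op 5 (undo): buf='red' undo_depth=3 redo_depth=1
After op 6 (type): buf='redcat' undo_depth=4 redo_depth=0
After op 7 (undo): buf='red' undo_depth=3 redo_depth=1
After op 8 (type): buf='redgo' undo_depth=4 redo_depth=0

Answer: redgo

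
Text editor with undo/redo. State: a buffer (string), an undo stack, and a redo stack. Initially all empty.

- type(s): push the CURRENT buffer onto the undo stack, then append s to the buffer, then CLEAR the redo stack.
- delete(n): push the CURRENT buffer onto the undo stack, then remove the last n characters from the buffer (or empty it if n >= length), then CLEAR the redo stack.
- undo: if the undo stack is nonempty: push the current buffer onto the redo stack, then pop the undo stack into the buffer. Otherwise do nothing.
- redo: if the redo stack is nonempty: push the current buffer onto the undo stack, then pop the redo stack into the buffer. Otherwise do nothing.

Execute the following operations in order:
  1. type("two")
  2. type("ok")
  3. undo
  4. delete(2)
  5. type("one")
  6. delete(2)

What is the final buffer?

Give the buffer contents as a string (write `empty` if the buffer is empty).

Answer: to

Derivation:
After op 1 (type): buf='two' undo_depth=1 redo_depth=0
After op 2 (type): buf='twook' undo_depth=2 redo_depth=0
After op 3 (undo): buf='two' undo_depth=1 redo_depth=1
After op 4 (delete): buf='t' undo_depth=2 redo_depth=0
After op 5 (type): buf='tone' undo_depth=3 redo_depth=0
After op 6 (delete): buf='to' undo_depth=4 redo_depth=0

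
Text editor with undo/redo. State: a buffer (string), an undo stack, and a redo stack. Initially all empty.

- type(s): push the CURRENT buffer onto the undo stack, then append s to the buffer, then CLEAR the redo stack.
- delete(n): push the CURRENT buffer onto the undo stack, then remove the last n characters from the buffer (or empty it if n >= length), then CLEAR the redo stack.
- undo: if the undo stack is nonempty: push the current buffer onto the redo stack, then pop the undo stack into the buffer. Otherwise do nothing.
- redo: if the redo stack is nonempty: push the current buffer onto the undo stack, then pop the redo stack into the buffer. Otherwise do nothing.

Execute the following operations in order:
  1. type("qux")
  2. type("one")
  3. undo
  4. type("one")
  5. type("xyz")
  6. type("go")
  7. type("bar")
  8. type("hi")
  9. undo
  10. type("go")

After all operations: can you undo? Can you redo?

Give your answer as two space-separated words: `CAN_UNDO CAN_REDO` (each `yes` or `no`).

After op 1 (type): buf='qux' undo_depth=1 redo_depth=0
After op 2 (type): buf='quxone' undo_depth=2 redo_depth=0
After op 3 (undo): buf='qux' undo_depth=1 redo_depth=1
After op 4 (type): buf='quxone' undo_depth=2 redo_depth=0
After op 5 (type): buf='quxonexyz' undo_depth=3 redo_depth=0
After op 6 (type): buf='quxonexyzgo' undo_depth=4 redo_depth=0
After op 7 (type): buf='quxonexyzgobar' undo_depth=5 redo_depth=0
After op 8 (type): buf='quxonexyzgobarhi' undo_depth=6 redo_depth=0
After op 9 (undo): buf='quxonexyzgobar' undo_depth=5 redo_depth=1
After op 10 (type): buf='quxonexyzgobargo' undo_depth=6 redo_depth=0

Answer: yes no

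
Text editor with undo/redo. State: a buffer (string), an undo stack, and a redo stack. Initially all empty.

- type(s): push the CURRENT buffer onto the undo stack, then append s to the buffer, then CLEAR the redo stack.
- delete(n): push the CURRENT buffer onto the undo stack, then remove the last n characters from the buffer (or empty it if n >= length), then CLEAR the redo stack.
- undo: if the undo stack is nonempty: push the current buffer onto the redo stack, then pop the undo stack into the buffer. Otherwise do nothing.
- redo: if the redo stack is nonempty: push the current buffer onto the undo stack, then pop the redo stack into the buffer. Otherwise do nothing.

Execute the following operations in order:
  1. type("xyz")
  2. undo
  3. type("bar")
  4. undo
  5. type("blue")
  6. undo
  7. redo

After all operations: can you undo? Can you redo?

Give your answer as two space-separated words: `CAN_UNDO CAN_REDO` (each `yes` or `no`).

Answer: yes no

Derivation:
After op 1 (type): buf='xyz' undo_depth=1 redo_depth=0
After op 2 (undo): buf='(empty)' undo_depth=0 redo_depth=1
After op 3 (type): buf='bar' undo_depth=1 redo_depth=0
After op 4 (undo): buf='(empty)' undo_depth=0 redo_depth=1
After op 5 (type): buf='blue' undo_depth=1 redo_depth=0
After op 6 (undo): buf='(empty)' undo_depth=0 redo_depth=1
After op 7 (redo): buf='blue' undo_depth=1 redo_depth=0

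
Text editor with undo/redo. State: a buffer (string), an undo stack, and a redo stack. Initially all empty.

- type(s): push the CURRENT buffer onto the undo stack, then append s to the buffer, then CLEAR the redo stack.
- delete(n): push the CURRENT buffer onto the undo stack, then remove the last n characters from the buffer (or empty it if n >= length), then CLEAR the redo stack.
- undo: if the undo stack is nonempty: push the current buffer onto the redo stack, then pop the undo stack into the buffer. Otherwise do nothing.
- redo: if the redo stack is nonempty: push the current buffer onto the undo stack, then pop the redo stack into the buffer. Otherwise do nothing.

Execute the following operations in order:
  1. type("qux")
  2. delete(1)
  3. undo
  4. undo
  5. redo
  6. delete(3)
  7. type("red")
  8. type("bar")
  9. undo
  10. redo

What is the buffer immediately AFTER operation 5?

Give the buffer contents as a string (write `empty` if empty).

After op 1 (type): buf='qux' undo_depth=1 redo_depth=0
After op 2 (delete): buf='qu' undo_depth=2 redo_depth=0
After op 3 (undo): buf='qux' undo_depth=1 redo_depth=1
After op 4 (undo): buf='(empty)' undo_depth=0 redo_depth=2
After op 5 (redo): buf='qux' undo_depth=1 redo_depth=1

Answer: qux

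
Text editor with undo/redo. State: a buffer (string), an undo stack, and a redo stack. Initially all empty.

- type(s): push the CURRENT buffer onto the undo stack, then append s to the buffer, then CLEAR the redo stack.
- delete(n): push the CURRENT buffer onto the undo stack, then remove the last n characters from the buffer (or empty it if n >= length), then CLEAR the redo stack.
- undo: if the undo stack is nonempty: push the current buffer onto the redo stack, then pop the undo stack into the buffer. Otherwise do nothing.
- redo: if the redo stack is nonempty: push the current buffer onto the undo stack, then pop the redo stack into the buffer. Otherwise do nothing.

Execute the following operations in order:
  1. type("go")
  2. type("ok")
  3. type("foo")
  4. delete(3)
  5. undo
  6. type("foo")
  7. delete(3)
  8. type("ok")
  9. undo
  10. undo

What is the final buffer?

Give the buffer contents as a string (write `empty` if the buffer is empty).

Answer: gookfoofoo

Derivation:
After op 1 (type): buf='go' undo_depth=1 redo_depth=0
After op 2 (type): buf='gook' undo_depth=2 redo_depth=0
After op 3 (type): buf='gookfoo' undo_depth=3 redo_depth=0
After op 4 (delete): buf='gook' undo_depth=4 redo_depth=0
After op 5 (undo): buf='gookfoo' undo_depth=3 redo_depth=1
After op 6 (type): buf='gookfoofoo' undo_depth=4 redo_depth=0
After op 7 (delete): buf='gookfoo' undo_depth=5 redo_depth=0
After op 8 (type): buf='gookfoook' undo_depth=6 redo_depth=0
After op 9 (undo): buf='gookfoo' undo_depth=5 redo_depth=1
After op 10 (undo): buf='gookfoofoo' undo_depth=4 redo_depth=2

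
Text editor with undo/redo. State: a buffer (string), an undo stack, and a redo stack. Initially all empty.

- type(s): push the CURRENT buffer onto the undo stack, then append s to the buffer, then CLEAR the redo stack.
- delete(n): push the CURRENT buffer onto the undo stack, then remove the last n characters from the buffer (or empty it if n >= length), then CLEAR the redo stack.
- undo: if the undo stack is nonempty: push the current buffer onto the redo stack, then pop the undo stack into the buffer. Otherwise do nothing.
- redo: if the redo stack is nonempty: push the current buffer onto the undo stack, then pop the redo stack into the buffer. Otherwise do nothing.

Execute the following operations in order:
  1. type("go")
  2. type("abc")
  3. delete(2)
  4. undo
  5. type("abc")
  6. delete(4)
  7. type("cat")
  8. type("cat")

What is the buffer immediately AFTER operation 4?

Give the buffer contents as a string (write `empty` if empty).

Answer: goabc

Derivation:
After op 1 (type): buf='go' undo_depth=1 redo_depth=0
After op 2 (type): buf='goabc' undo_depth=2 redo_depth=0
After op 3 (delete): buf='goa' undo_depth=3 redo_depth=0
After op 4 (undo): buf='goabc' undo_depth=2 redo_depth=1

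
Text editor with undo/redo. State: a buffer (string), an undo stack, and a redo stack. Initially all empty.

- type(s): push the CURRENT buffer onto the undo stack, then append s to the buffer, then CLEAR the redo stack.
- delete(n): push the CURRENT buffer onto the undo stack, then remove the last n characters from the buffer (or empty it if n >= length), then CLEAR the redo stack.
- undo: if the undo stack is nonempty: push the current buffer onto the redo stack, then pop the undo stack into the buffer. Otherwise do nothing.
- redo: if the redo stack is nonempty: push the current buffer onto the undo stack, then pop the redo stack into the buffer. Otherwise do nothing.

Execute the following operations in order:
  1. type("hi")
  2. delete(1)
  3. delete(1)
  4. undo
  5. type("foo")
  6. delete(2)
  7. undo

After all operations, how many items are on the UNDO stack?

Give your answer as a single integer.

After op 1 (type): buf='hi' undo_depth=1 redo_depth=0
After op 2 (delete): buf='h' undo_depth=2 redo_depth=0
After op 3 (delete): buf='(empty)' undo_depth=3 redo_depth=0
After op 4 (undo): buf='h' undo_depth=2 redo_depth=1
After op 5 (type): buf='hfoo' undo_depth=3 redo_depth=0
After op 6 (delete): buf='hf' undo_depth=4 redo_depth=0
After op 7 (undo): buf='hfoo' undo_depth=3 redo_depth=1

Answer: 3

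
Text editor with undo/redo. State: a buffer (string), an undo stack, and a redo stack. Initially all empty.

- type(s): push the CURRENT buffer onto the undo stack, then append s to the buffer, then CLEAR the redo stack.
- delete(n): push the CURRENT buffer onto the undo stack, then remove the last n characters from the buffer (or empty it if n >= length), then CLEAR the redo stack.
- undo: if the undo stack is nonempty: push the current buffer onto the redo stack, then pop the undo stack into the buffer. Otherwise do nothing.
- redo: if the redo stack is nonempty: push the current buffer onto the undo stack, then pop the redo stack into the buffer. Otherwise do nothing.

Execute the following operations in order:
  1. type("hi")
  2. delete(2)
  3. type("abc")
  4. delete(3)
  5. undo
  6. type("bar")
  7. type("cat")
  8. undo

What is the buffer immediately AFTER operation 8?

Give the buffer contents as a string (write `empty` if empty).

Answer: abcbar

Derivation:
After op 1 (type): buf='hi' undo_depth=1 redo_depth=0
After op 2 (delete): buf='(empty)' undo_depth=2 redo_depth=0
After op 3 (type): buf='abc' undo_depth=3 redo_depth=0
After op 4 (delete): buf='(empty)' undo_depth=4 redo_depth=0
After op 5 (undo): buf='abc' undo_depth=3 redo_depth=1
After op 6 (type): buf='abcbar' undo_depth=4 redo_depth=0
After op 7 (type): buf='abcbarcat' undo_depth=5 redo_depth=0
After op 8 (undo): buf='abcbar' undo_depth=4 redo_depth=1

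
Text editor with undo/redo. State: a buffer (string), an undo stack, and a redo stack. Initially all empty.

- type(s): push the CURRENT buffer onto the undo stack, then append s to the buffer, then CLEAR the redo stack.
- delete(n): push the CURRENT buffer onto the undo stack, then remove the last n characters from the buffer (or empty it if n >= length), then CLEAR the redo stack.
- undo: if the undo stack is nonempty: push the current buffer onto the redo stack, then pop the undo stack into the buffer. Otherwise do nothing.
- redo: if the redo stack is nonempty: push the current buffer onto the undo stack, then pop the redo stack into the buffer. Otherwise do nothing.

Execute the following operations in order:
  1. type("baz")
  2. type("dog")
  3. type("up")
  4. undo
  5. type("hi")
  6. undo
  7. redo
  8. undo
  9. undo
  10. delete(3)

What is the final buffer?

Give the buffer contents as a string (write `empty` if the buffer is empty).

After op 1 (type): buf='baz' undo_depth=1 redo_depth=0
After op 2 (type): buf='bazdog' undo_depth=2 redo_depth=0
After op 3 (type): buf='bazdogup' undo_depth=3 redo_depth=0
After op 4 (undo): buf='bazdog' undo_depth=2 redo_depth=1
After op 5 (type): buf='bazdoghi' undo_depth=3 redo_depth=0
After op 6 (undo): buf='bazdog' undo_depth=2 redo_depth=1
After op 7 (redo): buf='bazdoghi' undo_depth=3 redo_depth=0
After op 8 (undo): buf='bazdog' undo_depth=2 redo_depth=1
After op 9 (undo): buf='baz' undo_depth=1 redo_depth=2
After op 10 (delete): buf='(empty)' undo_depth=2 redo_depth=0

Answer: empty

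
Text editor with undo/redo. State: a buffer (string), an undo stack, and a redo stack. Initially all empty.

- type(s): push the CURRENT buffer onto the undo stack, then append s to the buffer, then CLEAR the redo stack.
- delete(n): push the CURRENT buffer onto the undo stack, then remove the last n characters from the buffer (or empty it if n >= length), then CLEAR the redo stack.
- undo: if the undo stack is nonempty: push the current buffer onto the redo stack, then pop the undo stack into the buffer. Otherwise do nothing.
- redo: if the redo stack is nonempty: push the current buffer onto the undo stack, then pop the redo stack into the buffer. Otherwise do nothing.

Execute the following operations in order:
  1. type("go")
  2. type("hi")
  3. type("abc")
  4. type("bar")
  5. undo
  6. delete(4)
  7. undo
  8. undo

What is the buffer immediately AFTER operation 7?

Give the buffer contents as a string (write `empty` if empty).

After op 1 (type): buf='go' undo_depth=1 redo_depth=0
After op 2 (type): buf='gohi' undo_depth=2 redo_depth=0
After op 3 (type): buf='gohiabc' undo_depth=3 redo_depth=0
After op 4 (type): buf='gohiabcbar' undo_depth=4 redo_depth=0
After op 5 (undo): buf='gohiabc' undo_depth=3 redo_depth=1
After op 6 (delete): buf='goh' undo_depth=4 redo_depth=0
After op 7 (undo): buf='gohiabc' undo_depth=3 redo_depth=1

Answer: gohiabc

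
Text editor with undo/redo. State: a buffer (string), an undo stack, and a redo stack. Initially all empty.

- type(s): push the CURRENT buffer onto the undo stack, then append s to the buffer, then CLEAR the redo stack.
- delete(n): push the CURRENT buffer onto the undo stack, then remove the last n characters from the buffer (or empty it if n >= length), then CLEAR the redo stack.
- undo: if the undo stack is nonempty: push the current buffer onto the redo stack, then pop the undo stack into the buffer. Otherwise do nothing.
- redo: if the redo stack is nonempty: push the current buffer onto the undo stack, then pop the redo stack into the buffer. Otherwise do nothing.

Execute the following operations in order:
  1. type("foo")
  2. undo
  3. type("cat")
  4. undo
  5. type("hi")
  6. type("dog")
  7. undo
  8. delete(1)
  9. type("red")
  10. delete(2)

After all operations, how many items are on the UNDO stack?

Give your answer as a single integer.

Answer: 4

Derivation:
After op 1 (type): buf='foo' undo_depth=1 redo_depth=0
After op 2 (undo): buf='(empty)' undo_depth=0 redo_depth=1
After op 3 (type): buf='cat' undo_depth=1 redo_depth=0
After op 4 (undo): buf='(empty)' undo_depth=0 redo_depth=1
After op 5 (type): buf='hi' undo_depth=1 redo_depth=0
After op 6 (type): buf='hidog' undo_depth=2 redo_depth=0
After op 7 (undo): buf='hi' undo_depth=1 redo_depth=1
After op 8 (delete): buf='h' undo_depth=2 redo_depth=0
After op 9 (type): buf='hred' undo_depth=3 redo_depth=0
After op 10 (delete): buf='hr' undo_depth=4 redo_depth=0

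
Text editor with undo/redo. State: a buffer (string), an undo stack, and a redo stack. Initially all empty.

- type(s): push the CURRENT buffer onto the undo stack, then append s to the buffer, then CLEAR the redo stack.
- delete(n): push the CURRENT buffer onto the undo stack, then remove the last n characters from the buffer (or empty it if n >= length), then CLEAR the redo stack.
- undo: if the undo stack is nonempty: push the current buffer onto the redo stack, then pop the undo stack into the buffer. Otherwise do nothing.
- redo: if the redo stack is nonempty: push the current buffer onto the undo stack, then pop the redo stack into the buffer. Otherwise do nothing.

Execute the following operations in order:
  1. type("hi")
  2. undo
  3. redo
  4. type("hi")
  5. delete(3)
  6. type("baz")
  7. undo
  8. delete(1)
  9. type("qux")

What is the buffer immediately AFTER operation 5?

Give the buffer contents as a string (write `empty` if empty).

Answer: h

Derivation:
After op 1 (type): buf='hi' undo_depth=1 redo_depth=0
After op 2 (undo): buf='(empty)' undo_depth=0 redo_depth=1
After op 3 (redo): buf='hi' undo_depth=1 redo_depth=0
After op 4 (type): buf='hihi' undo_depth=2 redo_depth=0
After op 5 (delete): buf='h' undo_depth=3 redo_depth=0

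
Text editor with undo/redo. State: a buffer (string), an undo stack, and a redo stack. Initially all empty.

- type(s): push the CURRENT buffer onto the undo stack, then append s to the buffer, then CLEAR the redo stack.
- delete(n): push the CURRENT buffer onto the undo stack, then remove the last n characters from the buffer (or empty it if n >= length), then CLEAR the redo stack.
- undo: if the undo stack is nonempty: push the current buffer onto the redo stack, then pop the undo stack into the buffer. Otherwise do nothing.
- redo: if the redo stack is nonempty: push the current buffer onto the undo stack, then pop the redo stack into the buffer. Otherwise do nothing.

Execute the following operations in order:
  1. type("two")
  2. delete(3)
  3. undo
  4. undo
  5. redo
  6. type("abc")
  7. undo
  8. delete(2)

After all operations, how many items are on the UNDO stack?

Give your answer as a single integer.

Answer: 2

Derivation:
After op 1 (type): buf='two' undo_depth=1 redo_depth=0
After op 2 (delete): buf='(empty)' undo_depth=2 redo_depth=0
After op 3 (undo): buf='two' undo_depth=1 redo_depth=1
After op 4 (undo): buf='(empty)' undo_depth=0 redo_depth=2
After op 5 (redo): buf='two' undo_depth=1 redo_depth=1
After op 6 (type): buf='twoabc' undo_depth=2 redo_depth=0
After op 7 (undo): buf='two' undo_depth=1 redo_depth=1
After op 8 (delete): buf='t' undo_depth=2 redo_depth=0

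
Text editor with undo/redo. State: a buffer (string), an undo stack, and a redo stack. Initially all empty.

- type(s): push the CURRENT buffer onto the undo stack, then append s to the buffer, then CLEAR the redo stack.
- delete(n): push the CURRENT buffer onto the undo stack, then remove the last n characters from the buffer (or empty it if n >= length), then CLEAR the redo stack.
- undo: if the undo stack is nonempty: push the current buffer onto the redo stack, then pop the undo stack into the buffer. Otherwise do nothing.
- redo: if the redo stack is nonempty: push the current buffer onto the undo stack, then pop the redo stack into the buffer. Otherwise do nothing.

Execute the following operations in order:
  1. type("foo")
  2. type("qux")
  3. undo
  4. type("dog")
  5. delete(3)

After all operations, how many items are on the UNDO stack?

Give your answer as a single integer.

Answer: 3

Derivation:
After op 1 (type): buf='foo' undo_depth=1 redo_depth=0
After op 2 (type): buf='fooqux' undo_depth=2 redo_depth=0
After op 3 (undo): buf='foo' undo_depth=1 redo_depth=1
After op 4 (type): buf='foodog' undo_depth=2 redo_depth=0
After op 5 (delete): buf='foo' undo_depth=3 redo_depth=0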